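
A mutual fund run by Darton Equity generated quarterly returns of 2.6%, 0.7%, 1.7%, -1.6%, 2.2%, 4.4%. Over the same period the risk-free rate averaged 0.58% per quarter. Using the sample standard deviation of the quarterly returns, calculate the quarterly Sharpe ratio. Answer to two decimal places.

0.54

Mean return r̄ = 10.00 / 6 = 1.6667%
Sample std dev = √[20.2333 / 5] = 2.0116%
Sharpe = (r̄ − rf) / σ = (1.6667 − 0.58) / 2.0116 = 1.0867 / 2.0116 = 0.5402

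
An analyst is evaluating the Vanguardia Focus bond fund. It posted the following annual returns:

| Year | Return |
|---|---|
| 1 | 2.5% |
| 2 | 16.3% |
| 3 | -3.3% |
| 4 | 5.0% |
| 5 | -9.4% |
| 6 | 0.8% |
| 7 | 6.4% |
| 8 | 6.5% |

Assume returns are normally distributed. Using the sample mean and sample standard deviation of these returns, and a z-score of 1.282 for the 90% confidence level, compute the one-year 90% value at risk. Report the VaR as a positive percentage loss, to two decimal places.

r̄ = (2.5 + 16.3 − 3.3 + 5 − 9.4 + 0.8 + 6.4 + 6.5) / 8 = 24.80 / 8 = 3.1000%
Sample σ = √[Σ(r − r̄)² / 7] = √[403.1600 / 7] = √57.5943 = 7.5891%
VaR = −(r̄ − z·σ) = −(3.1000 − 1.282 × 7.5891) = −(-6.6292) = 6.6292%

6.63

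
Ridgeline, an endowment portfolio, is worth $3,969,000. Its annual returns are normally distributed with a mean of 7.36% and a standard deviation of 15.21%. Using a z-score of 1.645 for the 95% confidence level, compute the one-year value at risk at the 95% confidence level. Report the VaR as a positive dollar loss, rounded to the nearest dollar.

Return at the 95% tail: μ − z·σ = 7.36% − 1.645 × 15.21% = 7.36 − 25.02045 = -17.66045%
VaR = −(-17.66045%) × $3,969,000 = 17.66045% × $3,969,000 = $700,943

$700,943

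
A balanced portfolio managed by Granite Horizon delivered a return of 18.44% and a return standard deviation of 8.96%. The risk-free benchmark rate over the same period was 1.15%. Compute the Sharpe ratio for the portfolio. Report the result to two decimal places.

1.93

Sharpe = (Rp − Rf) / σp = (18.44% − 1.15%) / 8.96% = 17.29% / 8.96% = 1.9297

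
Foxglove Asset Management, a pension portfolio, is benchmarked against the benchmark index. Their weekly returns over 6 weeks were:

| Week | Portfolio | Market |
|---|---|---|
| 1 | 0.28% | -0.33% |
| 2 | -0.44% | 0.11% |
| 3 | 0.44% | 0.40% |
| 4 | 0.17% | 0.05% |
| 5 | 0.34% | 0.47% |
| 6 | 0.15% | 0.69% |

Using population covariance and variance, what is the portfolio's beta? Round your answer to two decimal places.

r̄p = 0.1567%,  r̄m = 0.2317%
Cov = Σ(rp − r̄p)(rm − r̄m) / 6 = 0.0149
Var(rm) = Σ(rm − r̄m)² / 6 = 0.1097
β = Cov / Var = 0.0149 / 0.1097 = 0.1358

0.14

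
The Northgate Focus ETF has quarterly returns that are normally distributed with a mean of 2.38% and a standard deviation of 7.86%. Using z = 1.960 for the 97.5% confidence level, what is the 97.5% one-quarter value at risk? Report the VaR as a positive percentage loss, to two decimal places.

VaR (as % loss) = −(μ − z·σ) = −(2.38% − 1.960 × 7.86%) = −(-13.0256%) = 13.0256%

13.03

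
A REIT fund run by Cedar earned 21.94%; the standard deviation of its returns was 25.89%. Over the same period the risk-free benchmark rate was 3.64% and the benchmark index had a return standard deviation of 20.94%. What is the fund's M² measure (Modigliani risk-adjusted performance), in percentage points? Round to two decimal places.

18.44

Sharpe = (Rp − Rf) / σp = (21.94% − 3.64%) / 25.89% = 0.7068
M² = Rf + Sharpe × σm = 3.64% + 0.7068 × 20.94% = 18.4404%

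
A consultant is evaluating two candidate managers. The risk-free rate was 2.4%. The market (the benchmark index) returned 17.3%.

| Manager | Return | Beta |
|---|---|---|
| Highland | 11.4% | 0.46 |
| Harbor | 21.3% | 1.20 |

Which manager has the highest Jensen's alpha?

Highland: α = 11.4% − [2.4% + 0.46 × (17.3% − 2.4%)] = 2.146
Harbor: α = 21.3% − [2.4% + 1.20 × (17.3% − 2.4%)] = 1.020
Highest: Highland (2.146).

Highland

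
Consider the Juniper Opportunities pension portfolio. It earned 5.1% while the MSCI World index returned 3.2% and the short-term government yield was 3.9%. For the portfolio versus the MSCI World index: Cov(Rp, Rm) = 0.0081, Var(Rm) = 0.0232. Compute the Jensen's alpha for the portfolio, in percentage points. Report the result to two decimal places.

1.44

β = Cov / Var = 0.0081 / 0.0232 = 0.3491
E[R] = Rf + β(Rm − Rf) = 3.9% + 0.3491 × (3.2% − 3.9%) = 3.6556%
α = Rp − E[R] = 5.1% − 3.6556% = 1.4444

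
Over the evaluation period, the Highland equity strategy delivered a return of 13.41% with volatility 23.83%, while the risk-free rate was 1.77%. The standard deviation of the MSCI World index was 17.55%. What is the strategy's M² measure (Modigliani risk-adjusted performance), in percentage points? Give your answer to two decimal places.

Sharpe = (Rp − Rf) / σp = (13.41% − 1.77%) / 23.83% = 0.4885
M² = Rf + Sharpe × σm = 1.77% + 0.4885 × 17.55% = 10.3432%

10.34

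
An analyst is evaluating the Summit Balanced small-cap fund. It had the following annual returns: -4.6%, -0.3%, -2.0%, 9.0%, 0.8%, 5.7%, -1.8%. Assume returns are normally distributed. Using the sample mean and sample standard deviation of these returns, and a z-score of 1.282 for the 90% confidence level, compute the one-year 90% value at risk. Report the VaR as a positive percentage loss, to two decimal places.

5.13

r̄ = (-4.6 − 0.3 − 2 + 9 + 0.8 + 5.7 − 1.8) / 7 = 6.80 / 7 = 0.9714%
Sample std dev = √[136.0143 / 6] = 4.7612%
VaR = −(r̄ − z·σ) = −(0.9714 − 1.282 × 4.7612) = −(-5.1325) = 5.1325%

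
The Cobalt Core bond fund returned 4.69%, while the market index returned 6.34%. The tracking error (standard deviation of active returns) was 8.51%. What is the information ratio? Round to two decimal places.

-0.19

IR = (Rp − Rb) / TE = (4.69% − 6.34%) / 8.51% = -1.65% / 8.51% = -0.1939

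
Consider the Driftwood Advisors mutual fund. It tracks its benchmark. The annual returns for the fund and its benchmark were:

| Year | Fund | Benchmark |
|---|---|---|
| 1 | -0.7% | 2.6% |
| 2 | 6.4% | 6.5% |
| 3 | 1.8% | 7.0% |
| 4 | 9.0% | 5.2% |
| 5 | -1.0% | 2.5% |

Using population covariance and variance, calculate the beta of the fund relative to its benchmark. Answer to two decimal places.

r̄p = 3.1000%,  r̄m = 4.7600%
Cov = Σ(rp − r̄p)(rm − r̄m) / 5 = 4.5800
Var(rm) = Σ(rm − r̄m)² / 5 = 3.6024
β = Cov / Var = 4.5800 / 3.6024 = 1.2714

1.27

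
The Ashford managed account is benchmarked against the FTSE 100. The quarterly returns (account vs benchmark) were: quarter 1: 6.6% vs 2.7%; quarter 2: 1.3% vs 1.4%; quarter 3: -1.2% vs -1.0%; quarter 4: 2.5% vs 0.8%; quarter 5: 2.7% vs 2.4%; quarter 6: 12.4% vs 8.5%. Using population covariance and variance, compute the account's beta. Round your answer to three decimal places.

r̄p = 4.0500%,  r̄m = 2.4667%
Cov = Σ(rp − r̄p)(rm − r̄m) / 6 = 12.4633
Var(rm) = Σ(rm − r̄m)² / 6 = 8.7322
β = Cov / Var = 12.4633 / 8.7322 = 1.4273

1.427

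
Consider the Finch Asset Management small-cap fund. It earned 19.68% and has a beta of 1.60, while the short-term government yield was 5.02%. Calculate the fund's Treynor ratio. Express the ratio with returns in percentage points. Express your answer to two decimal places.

Treynor = (Rp − Rf) / β = (19.68% − 5.02%) / 1.60 = 14.66 / 1.60 = 9.1625

9.16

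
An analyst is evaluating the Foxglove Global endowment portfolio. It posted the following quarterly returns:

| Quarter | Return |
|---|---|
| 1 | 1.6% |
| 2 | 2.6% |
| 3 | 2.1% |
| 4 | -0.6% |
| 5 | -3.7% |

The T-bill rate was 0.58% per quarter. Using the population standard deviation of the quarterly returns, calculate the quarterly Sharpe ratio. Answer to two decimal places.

-0.08

Mean return r̄ = 2.00 / 5 = 0.4000%
Population σ = √[Σ(r − r̄)² / 5] = √[26.9800 / 5] = √5.3960 = 2.3229%
Sharpe = (r̄ − rf) / σ = (0.4000 − 0.58) / 2.3229 = -0.1800 / 2.3229 = -0.0775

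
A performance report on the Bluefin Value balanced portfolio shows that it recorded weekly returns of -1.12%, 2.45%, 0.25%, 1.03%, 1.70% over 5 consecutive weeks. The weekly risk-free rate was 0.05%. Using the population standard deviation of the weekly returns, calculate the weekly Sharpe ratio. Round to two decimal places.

Mean return r̄ = 4.310 / 5 = 0.8620%
Σ(r − r̄)² = (-1.12 − 0.8620)² + (2.45 − 0.8620)² + … = 7.5551
σ = √[7.5551 / 5] = 1.2292%
Sharpe = (r̄ − rf) / σ = (0.8620 − 0.05) / 1.2292 = 0.8120 / 1.2292 = 0.6606

0.66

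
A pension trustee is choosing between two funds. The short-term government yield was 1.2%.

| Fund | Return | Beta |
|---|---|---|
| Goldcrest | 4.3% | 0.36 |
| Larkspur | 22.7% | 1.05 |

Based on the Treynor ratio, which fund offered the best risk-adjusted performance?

Goldcrest: Treynor = (4.3% − 1.2%) / 0.36 = 8.611
Larkspur: Treynor = (22.7% − 1.2%) / 1.05 = 20.476
Highest: Larkspur (20.476).

Larkspur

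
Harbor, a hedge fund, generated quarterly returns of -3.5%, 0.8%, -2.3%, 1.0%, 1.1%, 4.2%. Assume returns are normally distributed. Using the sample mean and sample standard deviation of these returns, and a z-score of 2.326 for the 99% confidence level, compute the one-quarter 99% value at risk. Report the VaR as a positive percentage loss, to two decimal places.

6.17

μ = (-3.5 + 0.8 − 2.3 + 1 + 1.1 + 4.2) / 6 = 1.30 / 6 = 0.2167%
Σ(r − μ)² = 37.7483; sample σ = √(37.7483/5) = 2.7477%
VaR = −(μ − z·σ) = −(0.2167 − 2.326 × 2.7477) = −(-6.1745) = 6.1745%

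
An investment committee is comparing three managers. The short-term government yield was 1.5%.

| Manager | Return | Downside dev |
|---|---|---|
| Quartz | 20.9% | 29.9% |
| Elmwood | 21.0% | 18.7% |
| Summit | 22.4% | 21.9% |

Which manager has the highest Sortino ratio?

Quartz: Sortino ratio = (20.9% − 1.5%) / 29.9% = 0.649
Elmwood: Sortino ratio = (21.0% − 1.5%) / 18.7% = 1.043
Summit: Sortino ratio = (22.4% − 1.5%) / 21.9% = 0.954
Highest: Elmwood (1.043).

Elmwood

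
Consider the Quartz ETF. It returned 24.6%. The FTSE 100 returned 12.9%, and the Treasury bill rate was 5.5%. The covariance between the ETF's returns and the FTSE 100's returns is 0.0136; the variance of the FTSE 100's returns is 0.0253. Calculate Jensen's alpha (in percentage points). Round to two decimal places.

β = Cov / Var = 0.0136 / 0.0253 = 0.5375
E[R] = Rf + β(Rm − Rf) = 5.5% + 0.5375 × (12.9% − 5.5%) = 9.4775%
α = Rp − E[R] = 24.6% − 9.4775% = 15.1225

15.12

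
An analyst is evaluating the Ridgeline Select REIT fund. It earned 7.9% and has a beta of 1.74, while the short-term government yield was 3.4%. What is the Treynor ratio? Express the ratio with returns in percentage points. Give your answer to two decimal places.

2.59

Treynor = (Rp − Rf) / β = (7.9% − 3.4%) / 1.74 = 4.50 / 1.74 = 2.5862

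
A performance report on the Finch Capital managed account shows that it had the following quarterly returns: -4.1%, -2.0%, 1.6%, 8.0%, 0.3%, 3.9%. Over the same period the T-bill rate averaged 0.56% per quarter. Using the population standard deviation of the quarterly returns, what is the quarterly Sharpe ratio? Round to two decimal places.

Mean return r̄ = 7.70 / 6 = 1.2833%
Σ(r − r̄)² = 92.7883; population σ = √(92.7883/6) = 3.9325%
Sharpe = (r̄ − rf) / σ = (1.2833 − 0.56) / 3.9325 = 0.7233 / 3.9325 = 0.1839

0.18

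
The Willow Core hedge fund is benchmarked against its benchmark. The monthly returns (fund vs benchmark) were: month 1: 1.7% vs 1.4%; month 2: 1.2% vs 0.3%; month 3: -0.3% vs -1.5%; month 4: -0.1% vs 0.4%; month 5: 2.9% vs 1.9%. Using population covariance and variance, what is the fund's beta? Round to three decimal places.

0.874

r̄p = 1.0800%,  r̄m = 0.5000%
Cov = Σ(rp − r̄p)(rm − r̄m) / 5 = 1.1920
Var(rm) = Σ(rm − r̄m)² / 5 = 1.3640
β = Cov / Var = 1.1920 / 1.3640 = 0.8739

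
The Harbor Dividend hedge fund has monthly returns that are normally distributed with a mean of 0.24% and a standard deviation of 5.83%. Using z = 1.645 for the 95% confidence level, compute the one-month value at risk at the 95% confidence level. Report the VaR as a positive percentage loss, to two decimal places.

VaR (as % loss) = −(μ − z·σ) = −(0.24% − 1.645 × 5.83%) = −(-9.35035%) = 9.35035%

9.35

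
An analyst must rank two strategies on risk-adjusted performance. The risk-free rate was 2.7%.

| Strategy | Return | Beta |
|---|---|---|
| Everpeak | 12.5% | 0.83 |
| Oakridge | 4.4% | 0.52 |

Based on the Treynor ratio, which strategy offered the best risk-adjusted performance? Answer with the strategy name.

Everpeak

Everpeak: Treynor = (12.5% − 2.7%) / 0.83 = 11.807
Oakridge: Treynor = (4.4% − 2.7%) / 0.52 = 3.269
Highest: Everpeak (11.807).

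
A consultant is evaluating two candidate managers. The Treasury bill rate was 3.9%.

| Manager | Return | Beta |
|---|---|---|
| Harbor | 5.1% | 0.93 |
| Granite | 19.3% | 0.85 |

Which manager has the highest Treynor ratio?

Granite

Harbor: Treynor = (5.1% − 3.9%) / 0.93 = 1.290
Granite: Treynor = (19.3% − 3.9%) / 0.85 = 18.118
Highest: Granite (18.118).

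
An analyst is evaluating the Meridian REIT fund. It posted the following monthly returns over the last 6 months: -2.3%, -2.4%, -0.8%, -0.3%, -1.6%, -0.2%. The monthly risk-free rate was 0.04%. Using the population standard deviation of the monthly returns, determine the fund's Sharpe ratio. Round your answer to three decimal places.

μ = (-2.3 − 2.4 − 0.8 − 0.3 − 1.6 − 0.2) / 6 = -1.2667%
Σ(r − μ)² = (-2.3 − (-1.2667))² + (-2.4 − (-1.2667))² + (-0.8 − (-1.2667))² + … = 4.7533
population σ = √(4.7533 / 6) = √0.7922 = 0.8901%
Sharpe = (μ − rf) / σ = (-1.2667 − 0.04) / 0.8901 = -1.3067 / 0.8901 = -1.4680

-1.468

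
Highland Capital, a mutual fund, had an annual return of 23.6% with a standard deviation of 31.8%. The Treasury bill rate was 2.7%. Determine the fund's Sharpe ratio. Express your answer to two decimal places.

Sharpe = (Rp − Rf) / σp = (23.6% − 2.7%) / 31.8% = 20.90% / 31.8% = 0.6572

0.66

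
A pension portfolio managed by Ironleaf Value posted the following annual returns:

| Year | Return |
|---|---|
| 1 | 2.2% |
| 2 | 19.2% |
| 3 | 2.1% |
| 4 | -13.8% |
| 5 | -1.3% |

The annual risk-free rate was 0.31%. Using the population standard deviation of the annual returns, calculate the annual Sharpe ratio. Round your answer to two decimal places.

Mean return r̄ = 8.40 / 5 = 1.6800%
Σ(r − r̄)² = (2.2 − 1.6800)² + (19.2 − 1.6800)² + … = 555.9080
σ = √[555.9080 / 5] = 10.5443%
Sharpe = (r̄ − rf) / σ = (1.6800 − 0.31) / 10.5443 = 1.3700 / 10.5443 = 0.1299

0.13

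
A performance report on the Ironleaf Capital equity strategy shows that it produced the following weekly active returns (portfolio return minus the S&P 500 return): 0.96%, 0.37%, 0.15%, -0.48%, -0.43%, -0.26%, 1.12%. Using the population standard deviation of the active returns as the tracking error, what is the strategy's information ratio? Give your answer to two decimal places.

r̄ = (0.96 + 0.37 + 0.15 − 0.48 − 0.43 − 0.26 + 1.12) / 7 = 0.2043%
Σ(r − r̄)² = (0.96 − 0.2043)² + (0.37 − 0.2043)² + … = 2.5262
σ = √[2.5262 / 7] = 0.6007%
IR = r̄ / tracking error = 0.2043 / 0.6007 = 0.3401

0.34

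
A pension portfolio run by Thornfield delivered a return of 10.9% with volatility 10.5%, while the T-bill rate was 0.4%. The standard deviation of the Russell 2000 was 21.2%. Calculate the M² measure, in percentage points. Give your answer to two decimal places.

Sharpe = (Rp − Rf) / σp = (10.9% − 0.4%) / 10.5% = 1.0000
M² = Rf + Sharpe × σm = 0.4% + 1.0000 × 21.2% = 21.6000%

21.60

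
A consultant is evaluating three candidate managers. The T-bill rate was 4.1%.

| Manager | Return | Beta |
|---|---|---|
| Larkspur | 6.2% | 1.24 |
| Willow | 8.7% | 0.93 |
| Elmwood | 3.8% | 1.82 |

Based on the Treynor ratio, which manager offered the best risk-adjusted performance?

Larkspur: Treynor = (6.2% − 4.1%) / 1.24 = 1.694
Willow: Treynor = (8.7% − 4.1%) / 0.93 = 4.946
Elmwood: Treynor = (3.8% − 4.1%) / 1.82 = -0.165
Highest: Willow (4.946).

Willow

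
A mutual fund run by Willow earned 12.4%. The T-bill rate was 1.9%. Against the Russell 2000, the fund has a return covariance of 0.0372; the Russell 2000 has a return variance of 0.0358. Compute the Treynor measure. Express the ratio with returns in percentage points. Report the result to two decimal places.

β = Cov / Var = 0.0372 / 0.0358 = 1.0391
Treynor = (Rp − Rf) / β = (12.4% − 1.9%) / 1.0391 = 10.50 / 1.0391 = 10.1049

10.10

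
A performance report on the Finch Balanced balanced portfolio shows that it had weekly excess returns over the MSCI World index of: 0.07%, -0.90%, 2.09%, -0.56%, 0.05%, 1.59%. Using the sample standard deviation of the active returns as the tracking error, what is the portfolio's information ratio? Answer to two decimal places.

0.33

μ = (0.07 − 0.9 + 2.09 − 0.56 + 0.05 + 1.59) / 6 = 2.340 / 6 = 0.3900%
Σ(r − μ)² = 7.1146; sample σ = √(7.1146/5) = 1.1929%
IR = μ / tracking error = 0.3900 / 1.1929 = 0.3269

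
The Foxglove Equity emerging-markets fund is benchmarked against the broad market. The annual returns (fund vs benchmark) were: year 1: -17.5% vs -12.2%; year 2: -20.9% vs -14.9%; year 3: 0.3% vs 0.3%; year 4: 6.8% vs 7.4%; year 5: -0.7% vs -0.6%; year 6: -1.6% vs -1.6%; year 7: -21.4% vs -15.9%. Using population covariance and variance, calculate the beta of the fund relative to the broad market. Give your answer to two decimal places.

1.30

r̄p = -7.8571%,  r̄m = -5.3571%
Cov = Σ(rp − r̄p)(rm − r̄m) / 7 = 89.1310
Var(rm) = Σ(rm − r̄m)² / 7 = 68.6482
β = Cov / Var = 89.1310 / 68.6482 = 1.2984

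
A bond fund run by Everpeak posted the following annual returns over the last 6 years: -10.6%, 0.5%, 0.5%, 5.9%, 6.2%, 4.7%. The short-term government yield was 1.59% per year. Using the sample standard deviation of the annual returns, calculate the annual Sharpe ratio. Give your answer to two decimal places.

-0.06

μ = (-10.6 + 0.5 + 0.5 + 5.9 + 6.2 + 4.7) / 6 = 7.20 / 6 = 1.2000%
Σ(r − μ)² = 199.5600; sample σ = √(199.5600/5) = 6.3176%
Sharpe = (μ − rf) / σ = (1.2000 − 1.59) / 6.3176 = -0.3900 / 6.3176 = -0.0617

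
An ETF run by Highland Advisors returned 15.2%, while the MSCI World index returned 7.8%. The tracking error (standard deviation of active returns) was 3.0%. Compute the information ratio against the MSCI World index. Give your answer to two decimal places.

IR = (Rp − Rb) / TE = (15.2% − 7.8%) / 3.0% = 7.40% / 3.0% = 2.4667

2.47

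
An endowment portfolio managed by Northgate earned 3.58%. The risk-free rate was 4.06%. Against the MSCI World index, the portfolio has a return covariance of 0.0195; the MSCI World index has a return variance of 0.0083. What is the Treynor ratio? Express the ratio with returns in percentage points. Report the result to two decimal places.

-0.20

β = Cov / Var = 0.0195 / 0.0083 = 2.3494
Treynor = (Rp − Rf) / β = (3.58% − 4.06%) / 2.3494 = -0.48 / 2.3494 = -0.2043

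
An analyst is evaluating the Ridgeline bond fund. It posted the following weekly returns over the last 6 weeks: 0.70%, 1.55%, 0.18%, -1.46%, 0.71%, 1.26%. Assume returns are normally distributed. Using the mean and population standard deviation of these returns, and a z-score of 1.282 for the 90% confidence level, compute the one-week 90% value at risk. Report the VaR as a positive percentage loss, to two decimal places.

0.76

Mean return r̄ = 2.940 / 6 = 0.4900%
Σ(r − r̄)² = (0.7 − 0.4900)² + (1.55 − 0.4900)² + (0.18 − 0.4900)² + … = 5.7076
population σ = √(5.7076 / 6) = √0.9513 = 0.9753%
VaR = −(r̄ − z·σ) = −(0.4900 − 1.282 × 0.9753) = −(-0.7603) = 0.7603%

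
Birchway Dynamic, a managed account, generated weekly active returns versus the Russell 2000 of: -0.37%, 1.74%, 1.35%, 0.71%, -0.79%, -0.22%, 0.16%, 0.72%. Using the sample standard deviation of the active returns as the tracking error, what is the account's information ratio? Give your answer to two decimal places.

r̄ = (-0.37 + 1.74 + 1.35 + 0.71 − 0.79 − 0.22 + 0.16 + 0.72) / 8 = 3.300 / 8 = 0.4125%
Σ(r − r̄)² = 5.3464; sample σ = √(5.3464/7) = 0.8739%
IR = r̄ / tracking error = 0.4125 / 0.8739 = 0.4720

0.47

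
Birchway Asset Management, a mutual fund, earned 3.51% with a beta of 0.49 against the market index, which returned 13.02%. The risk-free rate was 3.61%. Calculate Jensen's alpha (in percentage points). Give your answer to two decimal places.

-4.71

CAPM expected return = Rf + β(Rm − Rf) = 3.61% + 0.49 × (13.02% − 3.61%) = 3.61 + 0.49 × 9.41 = 8.2209%
Jensen's α = Rp − E[R] = 3.51% − 8.2209% = -4.7109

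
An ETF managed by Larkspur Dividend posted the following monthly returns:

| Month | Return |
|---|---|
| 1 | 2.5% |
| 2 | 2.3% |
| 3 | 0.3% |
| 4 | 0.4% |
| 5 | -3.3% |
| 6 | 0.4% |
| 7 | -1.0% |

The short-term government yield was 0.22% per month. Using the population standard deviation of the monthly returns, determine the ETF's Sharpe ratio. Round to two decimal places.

Mean return r̄ = 1.60 / 7 = 0.2286%
Population std dev = √[23.4743 / 7] = 1.8312%
Sharpe = (r̄ − rf) / σ = (0.2286 − 0.22) / 1.8312 = 0.0086 / 1.8312 = 0.0047

0.00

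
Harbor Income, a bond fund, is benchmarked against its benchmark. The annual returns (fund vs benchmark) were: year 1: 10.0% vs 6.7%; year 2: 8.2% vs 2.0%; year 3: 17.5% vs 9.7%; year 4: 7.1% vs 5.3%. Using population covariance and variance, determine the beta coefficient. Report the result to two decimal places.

1.21

r̄p = 10.7000%,  r̄m = 5.9250%
Cov = Σ(rp − r̄p)(rm − r̄m) / 4 = 9.2975
Var(rm) = Σ(rm − r̄m)² / 4 = 7.6619
β = Cov / Var = 9.2975 / 7.6619 = 1.2135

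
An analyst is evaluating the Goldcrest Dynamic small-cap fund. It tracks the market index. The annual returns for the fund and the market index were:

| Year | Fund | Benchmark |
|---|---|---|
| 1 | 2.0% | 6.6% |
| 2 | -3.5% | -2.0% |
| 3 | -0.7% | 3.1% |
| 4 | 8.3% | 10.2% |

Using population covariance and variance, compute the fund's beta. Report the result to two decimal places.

r̄p = 1.5250%,  r̄m = 4.4750%
Cov = Σ(rp − r̄p)(rm − r̄m) / 4 = 18.8481
Var(rm) = Σ(rm − r̄m)² / 4 = 20.2769
β = Cov / Var = 18.8481 / 20.2769 = 0.9295

0.93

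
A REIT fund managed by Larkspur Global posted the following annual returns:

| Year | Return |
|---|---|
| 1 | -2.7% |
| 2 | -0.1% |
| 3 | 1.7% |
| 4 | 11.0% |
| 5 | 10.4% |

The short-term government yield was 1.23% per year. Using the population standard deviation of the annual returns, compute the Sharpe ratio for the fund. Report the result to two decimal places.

r̄ = (-2.7 − 0.1 + 1.7 + 11 + 10.4) / 5 = 4.0600%
Population σ = √[Σ(r − r̄)² / 5] = √[156.9320 / 5] = √31.3864 = 5.6024%
Sharpe = (r̄ − rf) / σ = (4.0600 − 1.23) / 5.6024 = 2.8300 / 5.6024 = 0.5051

0.51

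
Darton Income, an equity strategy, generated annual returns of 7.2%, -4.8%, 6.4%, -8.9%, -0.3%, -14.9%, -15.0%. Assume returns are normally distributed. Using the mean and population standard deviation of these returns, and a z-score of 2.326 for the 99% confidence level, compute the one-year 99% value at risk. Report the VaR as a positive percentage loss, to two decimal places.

24.20

r̄ = (7.2 − 4.8 + 6.4 − 8.9 − 0.3 − 14.9 − 15) / 7 = -30.30 / 7 = -4.3286%
Σ(r − r̄)² = 510.9943; population σ = √(510.9943/7) = 8.5440%
VaR = −(r̄ − z·σ) = −(-4.3286 − 2.326 × 8.5440) = −(-24.2019) = 24.2019%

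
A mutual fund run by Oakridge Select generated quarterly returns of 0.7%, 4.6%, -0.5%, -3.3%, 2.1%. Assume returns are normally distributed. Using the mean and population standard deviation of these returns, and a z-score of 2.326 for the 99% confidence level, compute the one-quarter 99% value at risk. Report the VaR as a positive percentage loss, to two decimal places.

Mean return r̄ = 3.60 / 5 = 0.7200%
Σ(r − r̄)² = (0.7 − 0.7200)² + (4.6 − 0.7200)² + … = 34.6080
population σ = √(34.6080 / 5) = √6.9216 = 2.6309%
VaR = −(r̄ − z·σ) = −(0.7200 − 2.326 × 2.6309) = −(-5.3995) = 5.3995%

5.40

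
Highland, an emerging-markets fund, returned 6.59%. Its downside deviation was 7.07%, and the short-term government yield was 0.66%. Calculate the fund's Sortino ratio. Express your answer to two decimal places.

Sortino = (Rp − Rf) / σd = (6.59% − 0.66%) / 7.07% = 5.93% / 7.07% = 0.8388

0.84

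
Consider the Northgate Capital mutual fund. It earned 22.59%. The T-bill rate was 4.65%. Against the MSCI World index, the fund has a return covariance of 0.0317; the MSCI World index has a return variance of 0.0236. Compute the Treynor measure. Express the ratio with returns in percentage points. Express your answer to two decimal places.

13.36

β = Cov / Var = 0.0317 / 0.0236 = 1.3432
Treynor = (Rp − Rf) / β = (22.59% − 4.65%) / 1.3432 = 17.94 / 1.3432 = 13.3562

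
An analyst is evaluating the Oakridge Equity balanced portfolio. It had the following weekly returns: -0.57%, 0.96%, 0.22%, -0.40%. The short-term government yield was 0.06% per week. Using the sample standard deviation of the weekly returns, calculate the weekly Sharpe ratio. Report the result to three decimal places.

-0.011

Mean return r̄ = 0.210 / 4 = 0.0525%
Σ(r − r̄)² = 1.4439; sample σ = √(1.4439/3) = 0.6938%
Sharpe = (r̄ − rf) / σ = (0.0525 − 0.06) / 0.6938 = -0.0075 / 0.6938 = -0.0108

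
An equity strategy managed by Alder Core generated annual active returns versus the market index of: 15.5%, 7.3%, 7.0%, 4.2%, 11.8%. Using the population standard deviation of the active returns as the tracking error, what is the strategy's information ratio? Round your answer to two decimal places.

Mean return r̄ = 45.80 / 5 = 9.1600%
Σ(r − r̄)² = 79.8920; population σ = √(79.8920/5) = 3.9973%
IR = r̄ / tracking error = 9.1600 / 3.9973 = 2.2915

2.29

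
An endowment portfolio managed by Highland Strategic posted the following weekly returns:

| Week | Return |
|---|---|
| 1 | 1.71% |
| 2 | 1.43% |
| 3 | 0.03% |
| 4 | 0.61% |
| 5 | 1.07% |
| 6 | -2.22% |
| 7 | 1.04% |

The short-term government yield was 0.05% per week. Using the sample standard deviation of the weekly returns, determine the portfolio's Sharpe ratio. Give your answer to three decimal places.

μ = (1.71 + 1.43 + 0.03 + 0.61 + 1.07 − 2.22 + 1.04) / 7 = 0.5243%
Σ(r − μ)² = (1.71 − 0.5243)² + (1.43 − 0.5243)² + (0.03 − 0.5243)² + … = 10.5728
σ = √[10.5728 / 6] = 1.3275%
Sharpe = (μ − rf) / σ = (0.5243 − 0.05) / 1.3275 = 0.4743 / 1.3275 = 0.3573

0.357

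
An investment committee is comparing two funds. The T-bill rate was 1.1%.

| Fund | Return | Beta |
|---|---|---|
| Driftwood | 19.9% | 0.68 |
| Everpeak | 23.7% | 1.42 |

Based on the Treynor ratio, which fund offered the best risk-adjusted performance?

Driftwood

Driftwood: Treynor = (19.9% − 1.1%) / 0.68 = 27.647
Everpeak: Treynor = (23.7% − 1.1%) / 1.42 = 15.915
Highest: Driftwood (27.647).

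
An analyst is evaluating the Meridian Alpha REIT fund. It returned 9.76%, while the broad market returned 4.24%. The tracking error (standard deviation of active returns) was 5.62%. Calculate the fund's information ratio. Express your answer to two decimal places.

0.98

IR = (Rp − Rb) / TE = (9.76% − 4.24%) / 5.62% = 5.52% / 5.62% = 0.9822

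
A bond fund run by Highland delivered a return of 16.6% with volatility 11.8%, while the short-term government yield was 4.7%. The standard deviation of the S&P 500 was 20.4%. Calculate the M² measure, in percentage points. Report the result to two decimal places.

25.27

Sharpe = (Rp − Rf) / σp = (16.6% − 4.7%) / 11.8% = 1.0085
M² = Rf + Sharpe × σm = 4.7% + 1.0085 × 20.4% = 25.2734%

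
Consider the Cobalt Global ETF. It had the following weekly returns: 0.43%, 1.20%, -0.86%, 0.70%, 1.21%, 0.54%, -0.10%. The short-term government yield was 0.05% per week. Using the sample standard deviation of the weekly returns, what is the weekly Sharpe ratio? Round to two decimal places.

μ = (0.43 + 1.2 − 0.86 + 0.7 + 1.21 + 0.54 − 0.1) / 7 = 3.120 / 7 = 0.4457%
Sample std dev = √[3.2296 / 6] = 0.7337%
Sharpe = (μ − rf) / σ = (0.4457 − 0.05) / 0.7337 = 0.3957 / 0.7337 = 0.5393

0.54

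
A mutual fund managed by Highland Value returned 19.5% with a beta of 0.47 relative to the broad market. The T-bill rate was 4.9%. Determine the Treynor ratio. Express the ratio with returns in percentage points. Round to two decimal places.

31.06

Treynor = (Rp − Rf) / β = (19.5% − 4.9%) / 0.47 = 14.60 / 0.47 = 31.0638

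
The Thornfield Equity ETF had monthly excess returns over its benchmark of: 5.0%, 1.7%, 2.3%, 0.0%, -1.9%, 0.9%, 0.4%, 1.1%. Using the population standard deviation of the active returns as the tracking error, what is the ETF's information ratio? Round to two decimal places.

μ = (5 + 1.7 + 2.3 + 0 − 1.9 + 0.9 + 0.4 + 1.1) / 8 = 1.1875%
Σ(r − μ)² = (5 − 1.1875)² + (1.7 − 1.1875)² + … = 27.6888
population σ = √(27.6888 / 8) = √3.4611 = 1.8604%
IR = μ / tracking error = 1.1875 / 1.8604 = 0.6383

0.64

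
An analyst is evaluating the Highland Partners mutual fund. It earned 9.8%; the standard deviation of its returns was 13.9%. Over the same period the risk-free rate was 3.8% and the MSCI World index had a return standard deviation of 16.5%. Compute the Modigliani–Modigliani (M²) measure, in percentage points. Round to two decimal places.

10.92

Sharpe = (Rp − Rf) / σp = (9.8% − 3.8%) / 13.9% = 0.4317
M² = Rf + Sharpe × σm = 3.8% + 0.4317 × 16.5% = 10.9231%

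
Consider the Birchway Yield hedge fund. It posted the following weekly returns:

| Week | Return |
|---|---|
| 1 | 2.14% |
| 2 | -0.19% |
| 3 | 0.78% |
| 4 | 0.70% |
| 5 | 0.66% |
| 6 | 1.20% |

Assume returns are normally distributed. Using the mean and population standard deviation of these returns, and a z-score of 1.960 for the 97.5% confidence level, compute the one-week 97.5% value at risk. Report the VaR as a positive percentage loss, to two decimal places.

Mean return μ = 5.290 / 6 = 0.8817%
Population std dev = √[2.9257 / 6] = 0.6983%
VaR = −(μ − z·σ) = −(0.8817 − 1.960 × 0.6983) = −(-0.4870) = 0.4870%

0.49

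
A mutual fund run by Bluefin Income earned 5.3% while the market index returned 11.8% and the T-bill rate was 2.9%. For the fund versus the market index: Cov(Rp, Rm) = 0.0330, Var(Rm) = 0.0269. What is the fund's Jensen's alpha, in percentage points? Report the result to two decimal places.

-8.52

β = Cov / Var = 0.0330 / 0.0269 = 1.2268
E[R] = Rf + β(Rm − Rf) = 2.9% + 1.2268 × (11.8% − 2.9%) = 13.8185%
α = Rp − E[R] = 5.3% − 13.8185% = -8.5185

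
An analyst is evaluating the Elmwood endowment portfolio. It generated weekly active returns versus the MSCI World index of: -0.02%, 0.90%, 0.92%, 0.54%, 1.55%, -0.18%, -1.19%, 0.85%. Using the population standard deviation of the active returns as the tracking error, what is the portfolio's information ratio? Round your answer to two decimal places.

0.53

r̄ = (-0.02 + 0.9 + 0.92 + 0.54 + 1.55 − 0.18 − 1.19 + 0.85) / 8 = 0.4213%
Σ(r − r̄)² = 5.1023; population σ = √(5.1023/8) = 0.7986%
IR = r̄ / tracking error = 0.4213 / 0.7986 = 0.5275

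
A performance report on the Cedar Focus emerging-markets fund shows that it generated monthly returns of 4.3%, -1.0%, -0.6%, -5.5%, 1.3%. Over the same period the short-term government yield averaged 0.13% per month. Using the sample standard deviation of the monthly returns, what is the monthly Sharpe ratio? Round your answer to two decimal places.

r̄ = (4.3 − 1 − 0.6 − 5.5 + 1.3) / 5 = -1.50 / 5 = -0.3000%
Σ(r − r̄)² = 51.3400; sample σ = √(51.3400/4) = 3.5826%
Sharpe = (r̄ − rf) / σ = (-0.3000 − 0.13) / 3.5826 = -0.4300 / 3.5826 = -0.1200

-0.12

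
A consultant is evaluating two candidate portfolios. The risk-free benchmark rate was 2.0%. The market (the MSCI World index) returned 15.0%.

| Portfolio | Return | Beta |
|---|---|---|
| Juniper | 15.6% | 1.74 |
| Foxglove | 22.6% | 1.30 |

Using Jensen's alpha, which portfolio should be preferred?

Juniper: α = 15.6% − [2.0% + 1.74 × (15.0% − 2.0%)] = -9.020
Foxglove: α = 22.6% − [2.0% + 1.30 × (15.0% − 2.0%)] = 3.700
Highest: Foxglove (3.700).

Foxglove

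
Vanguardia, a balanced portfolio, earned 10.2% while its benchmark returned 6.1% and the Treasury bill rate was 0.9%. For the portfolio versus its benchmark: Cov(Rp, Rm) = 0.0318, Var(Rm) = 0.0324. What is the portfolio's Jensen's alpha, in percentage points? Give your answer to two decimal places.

4.20

β = Cov / Var = 0.0318 / 0.0324 = 0.9815
E[R] = Rf + β(Rm − Rf) = 0.9% + 0.9815 × (6.1% − 0.9%) = 6.0038%
α = Rp − E[R] = 10.2% − 6.0038% = 4.1962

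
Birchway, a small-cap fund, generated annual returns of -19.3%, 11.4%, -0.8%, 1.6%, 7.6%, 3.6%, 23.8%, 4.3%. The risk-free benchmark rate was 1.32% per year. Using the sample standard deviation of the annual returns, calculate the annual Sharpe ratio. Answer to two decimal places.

Mean return μ = 32.20 / 8 = 4.0250%
Sample σ = √[Σ(r − μ)² / 7] = √[1031.6950 / 7] = √147.3850 = 12.1402%
Sharpe = (μ − rf) / σ = (4.0250 − 1.32) / 12.1402 = 2.7050 / 12.1402 = 0.2228

0.22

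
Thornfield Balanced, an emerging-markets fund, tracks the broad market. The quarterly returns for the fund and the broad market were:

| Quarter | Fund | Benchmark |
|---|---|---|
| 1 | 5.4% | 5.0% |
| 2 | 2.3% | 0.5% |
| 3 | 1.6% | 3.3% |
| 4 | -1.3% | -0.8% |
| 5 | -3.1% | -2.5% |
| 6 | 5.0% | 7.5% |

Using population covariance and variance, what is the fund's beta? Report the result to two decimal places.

r̄p = 1.6500%,  r̄m = 2.1667%
Cov = Σ(rp − r̄p)(rm − r̄m) / 6 = 9.7117
Var(rm) = Σ(rm − r̄m)² / 6 = 11.8522
β = Cov / Var = 9.7117 / 11.8522 = 0.8194

0.82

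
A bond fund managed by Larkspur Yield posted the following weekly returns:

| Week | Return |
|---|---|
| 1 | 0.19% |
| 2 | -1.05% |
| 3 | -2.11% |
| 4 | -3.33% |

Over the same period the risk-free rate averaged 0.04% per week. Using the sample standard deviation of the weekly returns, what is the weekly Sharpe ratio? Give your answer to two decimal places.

r̄ = (0.19 − 1.05 − 2.11 − 3.33) / 4 = -1.5750%
Σ(r − r̄)² = 6.7571; sample σ = √(6.7571/3) = 1.5008%
Sharpe = (r̄ − rf) / σ = (-1.5750 − 0.04) / 1.5008 = -1.6150 / 1.5008 = -1.0761

-1.08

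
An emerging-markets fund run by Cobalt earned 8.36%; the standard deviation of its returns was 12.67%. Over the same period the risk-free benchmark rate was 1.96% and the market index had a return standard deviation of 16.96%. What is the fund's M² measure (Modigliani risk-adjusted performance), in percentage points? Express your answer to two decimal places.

Sharpe = (Rp − Rf) / σp = (8.36% − 1.96%) / 12.67% = 0.5051
M² = Rf + Sharpe × σm = 1.96% + 0.5051 × 16.96% = 10.5265%

10.53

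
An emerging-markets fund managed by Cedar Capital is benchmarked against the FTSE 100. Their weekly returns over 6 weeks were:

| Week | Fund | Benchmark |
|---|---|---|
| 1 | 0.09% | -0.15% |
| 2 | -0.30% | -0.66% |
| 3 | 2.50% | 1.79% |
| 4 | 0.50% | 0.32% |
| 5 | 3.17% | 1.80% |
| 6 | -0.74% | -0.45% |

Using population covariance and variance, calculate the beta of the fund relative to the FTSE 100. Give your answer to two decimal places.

r̄p = 0.8700%,  r̄m = 0.4417%
Cov = Σ(rp − r̄p)(rm − r̄m) / 6 = 1.4255
Var(rm) = Σ(rm − r̄m)² / 6 = 1.0061
β = Cov / Var = 1.4255 / 1.0061 = 1.4169

1.42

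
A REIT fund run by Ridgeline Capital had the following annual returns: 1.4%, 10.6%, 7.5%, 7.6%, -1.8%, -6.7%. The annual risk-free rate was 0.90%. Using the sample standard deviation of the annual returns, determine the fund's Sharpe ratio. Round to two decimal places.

0.33

r̄ = (1.4 + 10.6 + 7.5 + 7.6 − 1.8 − 6.7) / 6 = 3.1000%
Sample σ = √[Σ(r − r̄)² / 5] = √[218.8000 / 5] = √43.7600 = 6.6151%
Sharpe = (r̄ − rf) / σ = (3.1000 − 0.9) / 6.6151 = 2.2000 / 6.6151 = 0.3326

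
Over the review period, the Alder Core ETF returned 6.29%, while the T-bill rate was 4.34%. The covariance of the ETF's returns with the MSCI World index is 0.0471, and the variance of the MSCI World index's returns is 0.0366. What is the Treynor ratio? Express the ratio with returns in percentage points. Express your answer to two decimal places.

β = Cov / Var = 0.0471 / 0.0366 = 1.2869
Treynor = (Rp − Rf) / β = (6.29% − 4.34%) / 1.2869 = 1.95 / 1.2869 = 1.5153

1.52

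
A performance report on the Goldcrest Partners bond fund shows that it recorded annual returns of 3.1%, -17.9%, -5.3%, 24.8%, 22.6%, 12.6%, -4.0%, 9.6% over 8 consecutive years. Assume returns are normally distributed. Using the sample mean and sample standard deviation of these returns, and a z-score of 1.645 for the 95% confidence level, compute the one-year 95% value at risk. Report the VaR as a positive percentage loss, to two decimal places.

Mean return r̄ = 45.50 / 8 = 5.6875%
Sample std dev = √[1492.0488 / 7] = 14.5997%
VaR = −(r̄ − z·σ) = −(5.6875 − 1.645 × 14.5997) = −(-18.3290) = 18.3290%

18.33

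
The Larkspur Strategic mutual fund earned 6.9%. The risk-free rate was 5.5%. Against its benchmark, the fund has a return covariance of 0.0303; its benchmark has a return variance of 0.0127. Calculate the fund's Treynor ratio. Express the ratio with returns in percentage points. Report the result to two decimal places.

0.59

β = Cov / Var = 0.0303 / 0.0127 = 2.3858
Treynor = (Rp − Rf) / β = (6.9% − 5.5%) / 2.3858 = 1.40 / 2.3858 = 0.5868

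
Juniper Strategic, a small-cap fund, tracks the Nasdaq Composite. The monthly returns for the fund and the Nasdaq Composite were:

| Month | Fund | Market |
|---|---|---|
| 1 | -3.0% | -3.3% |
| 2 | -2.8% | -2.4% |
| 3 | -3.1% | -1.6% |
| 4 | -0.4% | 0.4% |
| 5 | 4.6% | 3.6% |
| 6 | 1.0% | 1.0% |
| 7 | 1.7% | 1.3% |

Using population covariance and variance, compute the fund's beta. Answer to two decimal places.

1.17

r̄p = -0.2857%,  r̄m = -0.1429%
Cov = Σ(rp − r̄p)(rm − r̄m) / 7 = 5.8435
Var(rm) = Σ(rm − r̄m)² / 7 = 4.9824
β = Cov / Var = 5.8435 / 4.9824 = 1.1728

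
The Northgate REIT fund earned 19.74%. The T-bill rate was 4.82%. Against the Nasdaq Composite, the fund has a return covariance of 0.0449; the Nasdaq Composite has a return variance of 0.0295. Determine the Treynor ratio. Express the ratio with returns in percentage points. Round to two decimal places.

9.80

β = Cov / Var = 0.0449 / 0.0295 = 1.5220
Treynor = (Rp − Rf) / β = (19.74% − 4.82%) / 1.5220 = 14.92 / 1.5220 = 9.8029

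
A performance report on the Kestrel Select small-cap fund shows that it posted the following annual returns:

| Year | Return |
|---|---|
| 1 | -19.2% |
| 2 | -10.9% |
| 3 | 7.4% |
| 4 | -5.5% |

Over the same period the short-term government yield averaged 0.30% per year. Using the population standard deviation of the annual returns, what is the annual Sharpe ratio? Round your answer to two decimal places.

Mean return r̄ = -28.20 / 4 = -7.0500%
Population std dev = √[373.6500 / 4] = 9.6650%
Sharpe = (r̄ − rf) / σ = (-7.0500 − 0.3) / 9.6650 = -7.3500 / 9.6650 = -0.7605

-0.76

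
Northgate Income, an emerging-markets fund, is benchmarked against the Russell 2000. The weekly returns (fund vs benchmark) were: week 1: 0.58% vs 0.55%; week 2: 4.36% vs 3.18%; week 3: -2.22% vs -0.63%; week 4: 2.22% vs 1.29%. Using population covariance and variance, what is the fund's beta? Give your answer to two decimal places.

1.70

r̄p = 1.2350%,  r̄m = 1.0975%
Cov = Σ(rp − r̄p)(rm − r̄m) / 4 = 3.2561
Var(rm) = Σ(rm − r̄m)² / 4 = 1.9145
β = Cov / Var = 3.2561 / 1.9145 = 1.7008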